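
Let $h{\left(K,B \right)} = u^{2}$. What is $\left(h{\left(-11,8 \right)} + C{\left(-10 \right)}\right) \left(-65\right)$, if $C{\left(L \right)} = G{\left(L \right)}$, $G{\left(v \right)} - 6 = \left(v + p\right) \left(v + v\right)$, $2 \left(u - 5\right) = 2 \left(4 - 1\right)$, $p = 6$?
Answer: $-9750$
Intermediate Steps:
$u = 8$ ($u = 5 + \frac{2 \left(4 - 1\right)}{2} = 5 + \frac{2 \cdot 3}{2} = 5 + \frac{1}{2} \cdot 6 = 5 + 3 = 8$)
$h{\left(K,B \right)} = 64$ ($h{\left(K,B \right)} = 8^{2} = 64$)
$G{\left(v \right)} = 6 + 2 v \left(6 + v\right)$ ($G{\left(v \right)} = 6 + \left(v + 6\right) \left(v + v\right) = 6 + \left(6 + v\right) 2 v = 6 + 2 v \left(6 + v\right)$)
$C{\left(L \right)} = 6 + 2 L^{2} + 12 L$
$\left(h{\left(-11,8 \right)} + C{\left(-10 \right)}\right) \left(-65\right) = \left(64 + \left(6 + 2 \left(-10\right)^{2} + 12 \left(-10\right)\right)\right) \left(-65\right) = \left(64 + \left(6 + 2 \cdot 100 - 120\right)\right) \left(-65\right) = \left(64 + \left(6 + 200 - 120\right)\right) \left(-65\right) = \left(64 + 86\right) \left(-65\right) = 150 \left(-65\right) = -9750$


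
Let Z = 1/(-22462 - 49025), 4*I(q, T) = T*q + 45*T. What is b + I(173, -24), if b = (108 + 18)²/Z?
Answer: -1134928920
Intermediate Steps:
I(q, T) = 45*T/4 + T*q/4 (I(q, T) = (T*q + 45*T)/4 = (45*T + T*q)/4 = 45*T/4 + T*q/4)
Z = -1/71487 (Z = 1/(-71487) = -1/71487 ≈ -1.3989e-5)
b = -1134927612 (b = (108 + 18)²/(-1/71487) = 126²*(-71487) = 15876*(-71487) = -1134927612)
b + I(173, -24) = -1134927612 + (¼)*(-24)*(45 + 173) = -1134927612 + (¼)*(-24)*218 = -1134927612 - 1308 = -1134928920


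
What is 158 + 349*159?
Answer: 55649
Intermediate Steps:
158 + 349*159 = 158 + 55491 = 55649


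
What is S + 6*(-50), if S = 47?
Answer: -253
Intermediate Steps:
S + 6*(-50) = 47 + 6*(-50) = 47 - 300 = -253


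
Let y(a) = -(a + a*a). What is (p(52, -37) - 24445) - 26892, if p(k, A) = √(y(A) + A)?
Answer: -51337 + 37*I ≈ -51337.0 + 37.0*I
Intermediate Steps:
y(a) = -a - a² (y(a) = -(a + a²) = -a - a²)
p(k, A) = √(A - A*(1 + A)) (p(k, A) = √(-A*(1 + A) + A) = √(A - A*(1 + A)))
(p(52, -37) - 24445) - 26892 = (√(-1*(-37)²) - 24445) - 26892 = (√(-1*1369) - 24445) - 26892 = (√(-1369) - 24445) - 26892 = (37*I - 24445) - 26892 = (-24445 + 37*I) - 26892 = -51337 + 37*I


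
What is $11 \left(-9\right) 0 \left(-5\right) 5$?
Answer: $0$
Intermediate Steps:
$11 \left(-9\right) 0 \left(-5\right) 5 = - 99 \cdot 0 \cdot 5 = \left(-99\right) 0 = 0$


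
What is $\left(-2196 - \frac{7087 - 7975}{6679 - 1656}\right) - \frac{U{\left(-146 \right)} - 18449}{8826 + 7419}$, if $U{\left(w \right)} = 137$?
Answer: $- \frac{59694731908}{27199545} \approx -2194.7$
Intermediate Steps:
$\left(-2196 - \frac{7087 - 7975}{6679 - 1656}\right) - \frac{U{\left(-146 \right)} - 18449}{8826 + 7419} = \left(-2196 - \frac{7087 - 7975}{6679 - 1656}\right) - \frac{137 - 18449}{8826 + 7419} = \left(-2196 - - \frac{888}{5023}\right) - - \frac{18312}{16245} = \left(-2196 - \left(-888\right) \frac{1}{5023}\right) - \left(-18312\right) \frac{1}{16245} = \left(-2196 - - \frac{888}{5023}\right) - - \frac{6104}{5415} = \left(-2196 + \frac{888}{5023}\right) + \frac{6104}{5415} = - \frac{11029620}{5023} + \frac{6104}{5415} = - \frac{59694731908}{27199545}$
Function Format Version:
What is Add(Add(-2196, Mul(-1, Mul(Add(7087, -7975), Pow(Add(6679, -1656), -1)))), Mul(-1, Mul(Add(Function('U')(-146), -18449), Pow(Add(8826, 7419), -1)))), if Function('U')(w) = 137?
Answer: Rational(-59694731908, 27199545) ≈ -2194.7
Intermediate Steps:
Add(Add(-2196, Mul(-1, Mul(Add(7087, -7975), Pow(Add(6679, -1656), -1)))), Mul(-1, Mul(Add(Function('U')(-146), -18449), Pow(Add(8826, 7419), -1)))) = Add(Add(-2196, Mul(-1, Mul(Add(7087, -7975), Pow(Add(6679, -1656), -1)))), Mul(-1, Mul(Add(137, -18449), Pow(Add(8826, 7419), -1)))) = Add(Add(-2196, Mul(-1, Mul(-888, Pow(5023, -1)))), Mul(-1, Mul(-18312, Pow(16245, -1)))) = Add(Add(-2196, Mul(-1, Mul(-888, Rational(1, 5023)))), Mul(-1, Mul(-18312, Rational(1, 16245)))) = Add(Add(-2196, Mul(-1, Rational(-888, 5023))), Mul(-1, Rational(-6104, 5415))) = Add(Add(-2196, Rational(888, 5023)), Rational(6104, 5415)) = Add(Rational(-11029620, 5023), Rational(6104, 5415)) = Rational(-59694731908, 27199545)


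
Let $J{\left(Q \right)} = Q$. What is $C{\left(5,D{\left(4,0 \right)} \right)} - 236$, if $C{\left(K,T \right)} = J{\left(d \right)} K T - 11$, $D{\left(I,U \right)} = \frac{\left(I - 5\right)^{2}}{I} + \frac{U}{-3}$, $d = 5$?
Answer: $- \frac{963}{4} \approx -240.75$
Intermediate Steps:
$D{\left(I,U \right)} = - \frac{U}{3} + \frac{\left(-5 + I\right)^{2}}{I}$ ($D{\left(I,U \right)} = \frac{\left(-5 + I\right)^{2}}{I} + U \left(- \frac{1}{3}\right) = \frac{\left(-5 + I\right)^{2}}{I} - \frac{U}{3} = - \frac{U}{3} + \frac{\left(-5 + I\right)^{2}}{I}$)
$C{\left(K,T \right)} = -11 + 5 K T$ ($C{\left(K,T \right)} = 5 K T - 11 = -11 + 5 K T$)
$C{\left(5,D{\left(4,0 \right)} \right)} - 236 = \left(-11 + 5 \cdot 5 \left(\left(- \frac{1}{3}\right) 0 + \frac{\left(-5 + 4\right)^{2}}{4}\right)\right) - 236 = \left(-11 + 5 \cdot 5 \left(0 + \frac{\left(-1\right)^{2}}{4}\right)\right) - 236 = \left(-11 + 5 \cdot 5 \left(0 + \frac{1}{4} \cdot 1\right)\right) - 236 = \left(-11 + 5 \cdot 5 \left(0 + \frac{1}{4}\right)\right) - 236 = \left(-11 + 5 \cdot 5 \cdot \frac{1}{4}\right) - 236 = \left(-11 + \frac{25}{4}\right) - 236 = - \frac{19}{4} - 236 = - \frac{963}{4}$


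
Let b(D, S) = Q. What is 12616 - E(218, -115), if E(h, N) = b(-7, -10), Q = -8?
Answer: 12624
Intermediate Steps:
b(D, S) = -8
E(h, N) = -8
12616 - E(218, -115) = 12616 - 1*(-8) = 12616 + 8 = 12624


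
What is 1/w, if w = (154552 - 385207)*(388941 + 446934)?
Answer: -1/192798748125 ≈ -5.1868e-12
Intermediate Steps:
w = -192798748125 (w = -230655*835875 = -192798748125)
1/w = 1/(-192798748125) = -1/192798748125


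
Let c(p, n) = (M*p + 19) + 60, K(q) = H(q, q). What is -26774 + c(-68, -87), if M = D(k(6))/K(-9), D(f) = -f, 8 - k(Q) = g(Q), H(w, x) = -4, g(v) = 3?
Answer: -26780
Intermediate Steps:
k(Q) = 5 (k(Q) = 8 - 1*3 = 8 - 3 = 5)
K(q) = -4
M = 5/4 (M = -1*5/(-4) = -5*(-1/4) = 5/4 ≈ 1.2500)
c(p, n) = 79 + 5*p/4 (c(p, n) = (5*p/4 + 19) + 60 = (19 + 5*p/4) + 60 = 79 + 5*p/4)
-26774 + c(-68, -87) = -26774 + (79 + (5/4)*(-68)) = -26774 + (79 - 85) = -26774 - 6 = -26780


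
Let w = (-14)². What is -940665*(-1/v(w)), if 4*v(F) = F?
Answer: 940665/49 ≈ 19197.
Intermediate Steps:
w = 196
v(F) = F/4
-940665*(-1/v(w)) = -940665/((-196/4)) = -940665/((-1*49)) = -940665/(-49) = -940665*(-1/49) = 940665/49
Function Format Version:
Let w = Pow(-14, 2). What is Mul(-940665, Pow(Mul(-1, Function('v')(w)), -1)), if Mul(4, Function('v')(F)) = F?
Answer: Rational(940665, 49) ≈ 19197.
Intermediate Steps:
w = 196
Function('v')(F) = Mul(Rational(1, 4), F)
Mul(-940665, Pow(Mul(-1, Function('v')(w)), -1)) = Mul(-940665, Pow(Mul(-1, Mul(Rational(1, 4), 196)), -1)) = Mul(-940665, Pow(Mul(-1, 49), -1)) = Mul(-940665, Pow(-49, -1)) = Mul(-940665, Rational(-1, 49)) = Rational(940665, 49)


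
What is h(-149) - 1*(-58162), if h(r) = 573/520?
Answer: 30244813/520 ≈ 58163.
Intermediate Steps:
h(r) = 573/520 (h(r) = 573*(1/520) = 573/520)
h(-149) - 1*(-58162) = 573/520 - 1*(-58162) = 573/520 + 58162 = 30244813/520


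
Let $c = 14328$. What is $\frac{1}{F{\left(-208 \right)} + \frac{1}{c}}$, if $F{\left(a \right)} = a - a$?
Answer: $14328$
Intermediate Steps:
$F{\left(a \right)} = 0$
$\frac{1}{F{\left(-208 \right)} + \frac{1}{c}} = \frac{1}{0 + \frac{1}{14328}} = \frac{1}{\frac{1}{14328}} = 14328$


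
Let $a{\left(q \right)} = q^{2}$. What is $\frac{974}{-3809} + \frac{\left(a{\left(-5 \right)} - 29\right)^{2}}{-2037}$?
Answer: $- \frac{2044982}{7758933} \approx -0.26357$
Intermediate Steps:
$\frac{974}{-3809} + \frac{\left(a{\left(-5 \right)} - 29\right)^{2}}{-2037} = \frac{974}{-3809} + \frac{\left(\left(-5\right)^{2} - 29\right)^{2}}{-2037} = 974 \left(- \frac{1}{3809}\right) + \left(25 - 29\right)^{2} \left(- \frac{1}{2037}\right) = - \frac{974}{3809} + \left(-4\right)^{2} \left(- \frac{1}{2037}\right) = - \frac{974}{3809} + 16 \left(- \frac{1}{2037}\right) = - \frac{974}{3809} - \frac{16}{2037} = - \frac{2044982}{7758933}$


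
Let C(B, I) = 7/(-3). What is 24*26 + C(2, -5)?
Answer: 1865/3 ≈ 621.67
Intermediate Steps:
C(B, I) = -7/3 (C(B, I) = 7*(-⅓) = -7/3)
24*26 + C(2, -5) = 24*26 - 7/3 = 624 - 7/3 = 1865/3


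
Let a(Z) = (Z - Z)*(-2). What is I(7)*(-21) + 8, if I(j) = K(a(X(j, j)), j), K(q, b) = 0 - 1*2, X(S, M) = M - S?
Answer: 50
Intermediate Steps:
a(Z) = 0 (a(Z) = 0*(-2) = 0)
K(q, b) = -2 (K(q, b) = 0 - 2 = -2)
I(j) = -2
I(7)*(-21) + 8 = -2*(-21) + 8 = 42 + 8 = 50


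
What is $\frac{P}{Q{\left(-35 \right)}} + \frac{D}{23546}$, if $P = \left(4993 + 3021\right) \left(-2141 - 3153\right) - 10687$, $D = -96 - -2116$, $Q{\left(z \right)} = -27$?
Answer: $\frac{166536169663}{105957} \approx 1.5717 \cdot 10^{6}$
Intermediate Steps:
$D = 2020$ ($D = -96 + 2116 = 2020$)
$P = -42436803$ ($P = 8014 \left(-5294\right) - 10687 = -42426116 - 10687 = -42436803$)
$\frac{P}{Q{\left(-35 \right)}} + \frac{D}{23546} = - \frac{42436803}{-27} + \frac{2020}{23546} = \left(-42436803\right) \left(- \frac{1}{27}\right) + 2020 \cdot \frac{1}{23546} = \frac{14145601}{9} + \frac{1010}{11773} = \frac{166536169663}{105957}$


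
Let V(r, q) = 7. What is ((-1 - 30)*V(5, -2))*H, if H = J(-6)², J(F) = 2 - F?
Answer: -13888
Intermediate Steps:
H = 64 (H = (2 - 1*(-6))² = (2 + 6)² = 8² = 64)
((-1 - 30)*V(5, -2))*H = ((-1 - 30)*7)*64 = -31*7*64 = -217*64 = -13888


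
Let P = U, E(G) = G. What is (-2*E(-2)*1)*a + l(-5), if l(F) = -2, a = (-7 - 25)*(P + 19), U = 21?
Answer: -5122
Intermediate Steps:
P = 21
a = -1280 (a = (-7 - 25)*(21 + 19) = -32*40 = -1280)
(-2*E(-2)*1)*a + l(-5) = (-2*(-2)*1)*(-1280) - 2 = (4*1)*(-1280) - 2 = 4*(-1280) - 2 = -5120 - 2 = -5122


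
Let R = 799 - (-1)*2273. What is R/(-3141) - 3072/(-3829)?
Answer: -704512/4008963 ≈ -0.17573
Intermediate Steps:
R = 3072 (R = 799 - 1*(-2273) = 799 + 2273 = 3072)
R/(-3141) - 3072/(-3829) = 3072/(-3141) - 3072/(-3829) = 3072*(-1/3141) - 3072*(-1/3829) = -1024/1047 + 3072/3829 = -704512/4008963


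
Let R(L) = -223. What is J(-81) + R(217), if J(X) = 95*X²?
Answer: 623072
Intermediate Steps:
J(-81) + R(217) = 95*(-81)² - 223 = 95*6561 - 223 = 623295 - 223 = 623072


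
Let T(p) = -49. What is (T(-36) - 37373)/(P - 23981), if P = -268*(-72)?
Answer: 37422/4685 ≈ 7.9876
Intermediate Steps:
P = 19296
(T(-36) - 37373)/(P - 23981) = (-49 - 37373)/(19296 - 23981) = -37422/(-4685) = -37422*(-1/4685) = 37422/4685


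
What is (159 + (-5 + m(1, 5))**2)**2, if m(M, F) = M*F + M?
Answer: 25600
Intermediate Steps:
m(M, F) = M + F*M (m(M, F) = F*M + M = M + F*M)
(159 + (-5 + m(1, 5))**2)**2 = (159 + (-5 + 1*(1 + 5))**2)**2 = (159 + (-5 + 1*6)**2)**2 = (159 + (-5 + 6)**2)**2 = (159 + 1**2)**2 = (159 + 1)**2 = 160**2 = 25600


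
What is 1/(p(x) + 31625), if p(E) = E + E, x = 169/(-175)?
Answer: 175/5534037 ≈ 3.1622e-5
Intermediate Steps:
x = -169/175 (x = 169*(-1/175) = -169/175 ≈ -0.96571)
p(E) = 2*E
1/(p(x) + 31625) = 1/(2*(-169/175) + 31625) = 1/(-338/175 + 31625) = 1/(5534037/175) = 175/5534037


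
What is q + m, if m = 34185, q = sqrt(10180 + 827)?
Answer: 34185 + 3*sqrt(1223) ≈ 34290.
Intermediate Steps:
q = 3*sqrt(1223) (q = sqrt(11007) = 3*sqrt(1223) ≈ 104.91)
q + m = 3*sqrt(1223) + 34185 = 34185 + 3*sqrt(1223)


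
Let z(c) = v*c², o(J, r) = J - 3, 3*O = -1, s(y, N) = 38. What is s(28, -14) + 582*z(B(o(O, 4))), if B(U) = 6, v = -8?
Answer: -167578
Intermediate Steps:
O = -⅓ (O = (⅓)*(-1) = -⅓ ≈ -0.33333)
o(J, r) = -3 + J
z(c) = -8*c²
s(28, -14) + 582*z(B(o(O, 4))) = 38 + 582*(-8*6²) = 38 + 582*(-8*36) = 38 + 582*(-288) = 38 - 167616 = -167578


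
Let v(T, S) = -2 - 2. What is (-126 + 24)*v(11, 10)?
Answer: 408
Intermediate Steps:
v(T, S) = -4
(-126 + 24)*v(11, 10) = (-126 + 24)*(-4) = -102*(-4) = 408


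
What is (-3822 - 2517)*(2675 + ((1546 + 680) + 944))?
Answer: -37051455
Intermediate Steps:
(-3822 - 2517)*(2675 + ((1546 + 680) + 944)) = -6339*(2675 + (2226 + 944)) = -6339*(2675 + 3170) = -6339*5845 = -37051455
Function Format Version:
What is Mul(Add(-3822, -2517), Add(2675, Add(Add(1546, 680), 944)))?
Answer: -37051455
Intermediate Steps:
Mul(Add(-3822, -2517), Add(2675, Add(Add(1546, 680), 944))) = Mul(-6339, Add(2675, Add(2226, 944))) = Mul(-6339, Add(2675, 3170)) = Mul(-6339, 5845) = -37051455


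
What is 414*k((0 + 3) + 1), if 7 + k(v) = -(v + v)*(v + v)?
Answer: -29394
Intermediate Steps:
k(v) = -7 - 4*v**2 (k(v) = -7 - (v + v)*(v + v) = -7 - 2*v*2*v = -7 - 4*v**2)
414*k((0 + 3) + 1) = 414*(-7 - 4*((0 + 3) + 1)**2) = 414*(-7 - 4*(3 + 1)**2) = 414*(-7 - 4*4**2) = 414*(-7 - 4*16) = 414*(-7 - 64) = 414*(-71) = -29394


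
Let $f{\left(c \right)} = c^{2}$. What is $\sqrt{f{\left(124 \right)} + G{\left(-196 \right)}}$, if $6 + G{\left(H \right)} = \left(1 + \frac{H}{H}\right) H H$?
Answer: $11 \sqrt{762} \approx 303.65$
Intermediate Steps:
$G{\left(H \right)} = -6 + 2 H^{2}$ ($G{\left(H \right)} = -6 + \left(1 + \frac{H}{H}\right) H H = -6 + \left(1 + 1\right) H^{2} = -6 + 2 H^{2}$)
$\sqrt{f{\left(124 \right)} + G{\left(-196 \right)}} = \sqrt{124^{2} - \left(6 - 2 \left(-196\right)^{2}\right)} = \sqrt{15376 + \left(-6 + 2 \cdot 38416\right)} = \sqrt{15376 + \left(-6 + 76832\right)} = \sqrt{15376 + 76826} = \sqrt{92202} = 11 \sqrt{762}$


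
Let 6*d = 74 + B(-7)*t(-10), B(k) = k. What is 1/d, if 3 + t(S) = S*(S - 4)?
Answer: -2/295 ≈ -0.0067797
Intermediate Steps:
t(S) = -3 + S*(-4 + S) (t(S) = -3 + S*(S - 4) = -3 + S*(-4 + S))
d = -295/2 (d = (74 - 7*(-3 + (-10)² - 4*(-10)))/6 = (74 - 7*(-3 + 100 + 40))/6 = (74 - 7*137)/6 = (74 - 959)/6 = (⅙)*(-885) = -295/2 ≈ -147.50)
1/d = 1/(-295/2) = -2/295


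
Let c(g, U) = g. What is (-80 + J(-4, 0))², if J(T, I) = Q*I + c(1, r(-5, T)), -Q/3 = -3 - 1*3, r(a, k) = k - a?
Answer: 6241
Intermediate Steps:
Q = 18 (Q = -3*(-3 - 1*3) = -3*(-3 - 3) = -3*(-6) = 18)
J(T, I) = 1 + 18*I (J(T, I) = 18*I + 1 = 1 + 18*I)
(-80 + J(-4, 0))² = (-80 + (1 + 18*0))² = (-80 + (1 + 0))² = (-80 + 1)² = (-79)² = 6241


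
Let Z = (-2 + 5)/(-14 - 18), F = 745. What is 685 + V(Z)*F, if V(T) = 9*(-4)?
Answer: -26135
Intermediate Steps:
Z = -3/32 (Z = 3/(-32) = 3*(-1/32) = -3/32 ≈ -0.093750)
V(T) = -36
685 + V(Z)*F = 685 - 36*745 = 685 - 26820 = -26135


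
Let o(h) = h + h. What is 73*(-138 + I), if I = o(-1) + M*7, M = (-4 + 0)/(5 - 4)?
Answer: -12264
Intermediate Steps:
M = -4 (M = -4/1 = -4*1 = -4)
o(h) = 2*h
I = -30 (I = 2*(-1) - 4*7 = -2 - 28 = -30)
73*(-138 + I) = 73*(-138 - 30) = 73*(-168) = -12264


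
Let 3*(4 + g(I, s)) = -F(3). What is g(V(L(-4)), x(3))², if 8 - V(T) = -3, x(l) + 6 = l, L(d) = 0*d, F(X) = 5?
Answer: 289/9 ≈ 32.111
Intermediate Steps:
L(d) = 0
x(l) = -6 + l
V(T) = 11 (V(T) = 8 - 1*(-3) = 8 + 3 = 11)
g(I, s) = -17/3 (g(I, s) = -4 + (-1*5)/3 = -4 + (⅓)*(-5) = -4 - 5/3 = -17/3)
g(V(L(-4)), x(3))² = (-17/3)² = 289/9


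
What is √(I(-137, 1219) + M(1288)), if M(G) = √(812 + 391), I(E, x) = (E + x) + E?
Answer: √(945 + √1203) ≈ 31.300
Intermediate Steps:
I(E, x) = x + 2*E
M(G) = √1203
√(I(-137, 1219) + M(1288)) = √((1219 + 2*(-137)) + √1203) = √((1219 - 274) + √1203) = √(945 + √1203)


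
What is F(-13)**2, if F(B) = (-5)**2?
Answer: 625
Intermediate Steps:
F(B) = 25
F(-13)**2 = 25**2 = 625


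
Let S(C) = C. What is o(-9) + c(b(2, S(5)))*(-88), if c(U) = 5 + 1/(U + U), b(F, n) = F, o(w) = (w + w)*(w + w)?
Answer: -138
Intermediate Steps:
o(w) = 4*w**2 (o(w) = (2*w)*(2*w) = 4*w**2)
c(U) = 5 + 1/(2*U)
o(-9) + c(b(2, S(5)))*(-88) = 4*(-9)**2 + (5 + (1/2)/2)*(-88) = 4*81 + (5 + (1/2)*(1/2))*(-88) = 324 + (5 + 1/4)*(-88) = 324 + (21/4)*(-88) = 324 - 462 = -138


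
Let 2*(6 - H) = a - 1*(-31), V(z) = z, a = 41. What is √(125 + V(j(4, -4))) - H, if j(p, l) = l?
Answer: 41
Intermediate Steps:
H = -30 (H = 6 - (41 - 1*(-31))/2 = 6 - (41 + 31)/2 = 6 - ½*72 = 6 - 36 = -30)
√(125 + V(j(4, -4))) - H = √(125 - 4) - 1*(-30) = √121 + 30 = 11 + 30 = 41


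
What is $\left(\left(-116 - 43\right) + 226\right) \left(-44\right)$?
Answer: $-2948$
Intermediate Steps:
$\left(\left(-116 - 43\right) + 226\right) \left(-44\right) = \left(-159 + 226\right) \left(-44\right) = 67 \left(-44\right) = -2948$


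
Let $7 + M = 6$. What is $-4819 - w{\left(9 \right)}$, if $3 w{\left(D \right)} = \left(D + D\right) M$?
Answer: $-4813$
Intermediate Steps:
$M = -1$ ($M = -7 + 6 = -1$)
$w{\left(D \right)} = - \frac{2 D}{3}$ ($w{\left(D \right)} = \frac{\left(D + D\right) \left(-1\right)}{3} = \frac{2 D \left(-1\right)}{3} = \frac{\left(-2\right) D}{3} = - \frac{2 D}{3}$)
$-4819 - w{\left(9 \right)} = -4819 - \left(- \frac{2}{3}\right) 9 = -4819 - -6 = -4819 + 6 = -4813$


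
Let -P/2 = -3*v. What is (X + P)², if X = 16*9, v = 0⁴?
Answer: 20736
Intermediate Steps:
v = 0
X = 144
P = 0 (P = -(-6)*0 = -2*0 = 0)
(X + P)² = (144 + 0)² = 144² = 20736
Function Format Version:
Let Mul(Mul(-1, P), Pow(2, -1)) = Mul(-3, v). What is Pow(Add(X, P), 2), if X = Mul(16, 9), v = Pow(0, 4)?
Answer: 20736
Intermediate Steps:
v = 0
X = 144
P = 0 (P = Mul(-2, Mul(-3, 0)) = Mul(-2, 0) = 0)
Pow(Add(X, P), 2) = Pow(Add(144, 0), 2) = Pow(144, 2) = 20736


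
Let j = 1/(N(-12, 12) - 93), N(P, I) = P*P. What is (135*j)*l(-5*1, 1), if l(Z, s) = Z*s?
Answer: -225/17 ≈ -13.235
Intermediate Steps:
N(P, I) = P²
j = 1/51 (j = 1/((-12)² - 93) = 1/(144 - 93) = 1/51 ≈ 0.019608)
(135*j)*l(-5*1, 1) = (135*(1/51))*(-5*1*1) = 45*(-5*1)/17 = (45/17)*(-5) = -225/17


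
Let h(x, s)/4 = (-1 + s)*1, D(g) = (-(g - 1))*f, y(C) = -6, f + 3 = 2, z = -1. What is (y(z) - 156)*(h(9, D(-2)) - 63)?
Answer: 12798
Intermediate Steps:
f = -1 (f = -3 + 2 = -1)
D(g) = -1 + g (D(g) = -(g - 1)*(-1) = -(-1 + g)*(-1) = (1 - g)*(-1) = -1 + g)
h(x, s) = -4 + 4*s (h(x, s) = 4*((-1 + s)*1) = 4*(-1 + s) = -4 + 4*s)
(y(z) - 156)*(h(9, D(-2)) - 63) = (-6 - 156)*((-4 + 4*(-1 - 2)) - 63) = -162*((-4 + 4*(-3)) - 63) = -162*((-4 - 12) - 63) = -162*(-16 - 63) = -162*(-79) = 12798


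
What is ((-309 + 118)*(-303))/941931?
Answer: 19291/313977 ≈ 0.061441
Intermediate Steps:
((-309 + 118)*(-303))/941931 = -191*(-303)*(1/941931) = 57873*(1/941931) = 19291/313977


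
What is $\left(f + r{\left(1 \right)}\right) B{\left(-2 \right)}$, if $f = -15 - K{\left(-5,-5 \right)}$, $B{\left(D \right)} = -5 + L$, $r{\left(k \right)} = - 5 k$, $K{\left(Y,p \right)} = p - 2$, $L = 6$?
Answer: $-13$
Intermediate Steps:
$K{\left(Y,p \right)} = -2 + p$
$B{\left(D \right)} = 1$ ($B{\left(D \right)} = -5 + 6 = 1$)
$f = -8$ ($f = -15 - \left(-2 - 5\right) = -15 - -7 = -15 + 7 = -8$)
$\left(f + r{\left(1 \right)}\right) B{\left(-2 \right)} = \left(-8 - 5\right) 1 = \left(-13\right) 1 = -13$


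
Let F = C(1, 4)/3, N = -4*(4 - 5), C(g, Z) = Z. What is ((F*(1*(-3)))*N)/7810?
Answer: -8/3905 ≈ -0.0020487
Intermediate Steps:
N = 4 (N = -4*(-1) = 4)
F = 4/3 ≈ 1.3333
((F*(1*(-3)))*N)/7810 = ((4*(1*(-3))/3)*4)/7810 = (((4/3)*(-3))*4)*(1/7810) = -4*4*(1/7810) = -16*1/7810 = -8/3905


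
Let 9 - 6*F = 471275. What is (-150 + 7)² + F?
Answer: -174286/3 ≈ -58095.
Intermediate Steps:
F = -235633/3 (F = 3/2 - ⅙*471275 = 3/2 - 471275/6 = -235633/3 ≈ -78544.)
(-150 + 7)² + F = (-150 + 7)² - 235633/3 = (-143)² - 235633/3 = 20449 - 235633/3 = -174286/3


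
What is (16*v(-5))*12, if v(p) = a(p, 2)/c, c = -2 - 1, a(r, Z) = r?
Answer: 320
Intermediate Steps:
c = -3
v(p) = -p/3 (v(p) = p/(-3) = p*(-⅓) = -p/3)
(16*v(-5))*12 = (16*(-⅓*(-5)))*12 = (16*(5/3))*12 = (80/3)*12 = 320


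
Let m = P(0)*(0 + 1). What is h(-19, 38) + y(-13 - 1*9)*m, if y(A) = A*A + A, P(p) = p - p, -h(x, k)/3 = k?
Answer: -114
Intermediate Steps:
h(x, k) = -3*k
P(p) = 0
y(A) = A + A² (y(A) = A² + A = A + A²)
m = 0 (m = 0*(0 + 1) = 0*1 = 0)
h(-19, 38) + y(-13 - 1*9)*m = -3*38 + ((-13 - 1*9)*(1 + (-13 - 1*9)))*0 = -114 + ((-13 - 9)*(1 + (-13 - 9)))*0 = -114 - 22*(1 - 22)*0 = -114 - 22*(-21)*0 = -114 + 462*0 = -114 + 0 = -114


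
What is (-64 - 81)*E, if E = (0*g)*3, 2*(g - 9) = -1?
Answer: 0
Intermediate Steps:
g = 17/2 (g = 9 + (½)*(-1) = 9 - ½ = 17/2 ≈ 8.5000)
E = 0 (E = (0*(17/2))*3 = 0*3 = 0)
(-64 - 81)*E = (-64 - 81)*0 = -145*0 = 0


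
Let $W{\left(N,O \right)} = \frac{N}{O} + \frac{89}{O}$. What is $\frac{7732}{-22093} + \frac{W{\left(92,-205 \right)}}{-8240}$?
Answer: $- \frac{13056895567}{37319495600} \approx -0.34987$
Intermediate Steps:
$W{\left(N,O \right)} = \frac{89}{O} + \frac{N}{O}$
$\frac{7732}{-22093} + \frac{W{\left(92,-205 \right)}}{-8240} = \frac{7732}{-22093} + \frac{\frac{1}{-205} \left(89 + 92\right)}{-8240} = 7732 \left(- \frac{1}{22093}\right) + \left(- \frac{1}{205}\right) 181 \left(- \frac{1}{8240}\right) = - \frac{7732}{22093} - - \frac{181}{1689200} = - \frac{7732}{22093} + \frac{181}{1689200} = - \frac{13056895567}{37319495600}$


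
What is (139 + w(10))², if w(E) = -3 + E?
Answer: 21316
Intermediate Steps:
(139 + w(10))² = (139 + (-3 + 10))² = (139 + 7)² = 146² = 21316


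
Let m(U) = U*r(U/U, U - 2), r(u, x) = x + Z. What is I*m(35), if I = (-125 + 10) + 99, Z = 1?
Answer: -19040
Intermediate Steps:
r(u, x) = 1 + x (r(u, x) = x + 1 = 1 + x)
I = -16 (I = -115 + 99 = -16)
m(U) = U*(-1 + U) (m(U) = U*(1 + (U - 2)) = U*(1 + (-2 + U)) = U*(-1 + U))
I*m(35) = -560*(-1 + 35) = -560*34 = -16*1190 = -19040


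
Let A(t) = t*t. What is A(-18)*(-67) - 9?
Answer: -21717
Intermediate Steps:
A(t) = t**2
A(-18)*(-67) - 9 = (-18)**2*(-67) - 9 = 324*(-67) - 9 = -21708 - 9 = -21717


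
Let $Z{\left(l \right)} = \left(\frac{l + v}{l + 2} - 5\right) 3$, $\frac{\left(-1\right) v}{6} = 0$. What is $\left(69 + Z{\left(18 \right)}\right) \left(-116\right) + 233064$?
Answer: $\frac{1132434}{5} \approx 2.2649 \cdot 10^{5}$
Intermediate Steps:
$v = 0$ ($v = \left(-6\right) 0 = 0$)
$Z{\left(l \right)} = -15 + \frac{3 l}{2 + l}$ ($Z{\left(l \right)} = \left(\frac{l + 0}{l + 2} - 5\right) 3 = \left(\frac{l}{2 + l} - 5\right) 3 = \left(-5 + \frac{l}{2 + l}\right) 3 = -15 + \frac{3 l}{2 + l}$)
$\left(69 + Z{\left(18 \right)}\right) \left(-116\right) + 233064 = \left(69 + \frac{6 \left(-5 - 36\right)}{2 + 18}\right) \left(-116\right) + 233064 = \left(69 + \frac{6 \left(-5 - 36\right)}{20}\right) \left(-116\right) + 233064 = \left(69 + 6 \cdot \frac{1}{20} \left(-41\right)\right) \left(-116\right) + 233064 = \left(69 - \frac{123}{10}\right) \left(-116\right) + 233064 = \frac{567}{10} \left(-116\right) + 233064 = - \frac{32886}{5} + 233064 = \frac{1132434}{5}$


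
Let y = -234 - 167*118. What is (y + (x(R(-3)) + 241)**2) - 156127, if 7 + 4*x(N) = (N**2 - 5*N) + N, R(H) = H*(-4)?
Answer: -1708263/16 ≈ -1.0677e+5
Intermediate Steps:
y = -19940 (y = -234 - 19706 = -19940)
R(H) = -4*H
x(N) = -7/4 - N + N**2/4 (x(N) = -7/4 + ((N**2 - 5*N) + N)/4 = -7/4 + (N**2 - 4*N)/4 = -7/4 + (-N + N**2/4) = -7/4 - N + N**2/4)
(y + (x(R(-3)) + 241)**2) - 156127 = (-19940 + ((-7/4 - (-4)*(-3) + (-4*(-3))**2/4) + 241)**2) - 156127 = (-19940 + ((-7/4 - 1*12 + (1/4)*12**2) + 241)**2) - 156127 = (-19940 + ((-7/4 - 12 + (1/4)*144) + 241)**2) - 156127 = (-19940 + ((-7/4 - 12 + 36) + 241)**2) - 156127 = (-19940 + (89/4 + 241)**2) - 156127 = (-19940 + (1053/4)**2) - 156127 = (-19940 + 1108809/16) - 156127 = 789769/16 - 156127 = -1708263/16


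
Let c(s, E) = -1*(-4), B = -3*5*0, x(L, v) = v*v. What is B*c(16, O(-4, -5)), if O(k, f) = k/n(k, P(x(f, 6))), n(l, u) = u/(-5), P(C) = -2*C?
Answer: 0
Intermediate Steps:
x(L, v) = v²
n(l, u) = -u/5 (n(l, u) = u*(-⅕) = -u/5)
O(k, f) = 5*k/72 (O(k, f) = k/((-(-2)*6²/5)) = k/((-(-2)*36/5)) = k/((-⅕*(-72))) = k/(72/5) = k*(5/72) = 5*k/72)
B = 0 (B = -15*0 = 0)
c(s, E) = 4
B*c(16, O(-4, -5)) = 0*4 = 0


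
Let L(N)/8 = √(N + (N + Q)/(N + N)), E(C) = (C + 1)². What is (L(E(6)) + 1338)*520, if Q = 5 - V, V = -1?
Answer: 695760 + 2080*√9714/7 ≈ 7.2505e+5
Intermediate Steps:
E(C) = (1 + C)²
Q = 6 (Q = 5 - 1*(-1) = 5 + 1 = 6)
L(N) = 8*√(N + (6 + N)/(2*N)) (L(N) = 8*√(N + (N + 6)/(N + N)) = 8*√(N + (6 + N)/((2*N))) = 8*√(N + (6 + N)*(1/(2*N))) = 8*√(N + (6 + N)/(2*N)))
(L(E(6)) + 1338)*520 = (4*√(2 + 4*(1 + 6)² + 12/((1 + 6)²)) + 1338)*520 = (4*√(2 + 4*7² + 12/(7²)) + 1338)*520 = (4*√(2 + 4*49 + 12/49) + 1338)*520 = (4*√(2 + 196 + 12*(1/49)) + 1338)*520 = (4*√(2 + 196 + 12/49) + 1338)*520 = (4*√(9714/49) + 1338)*520 = (4*(√9714/7) + 1338)*520 = (4*√9714/7 + 1338)*520 = (1338 + 4*√9714/7)*520 = 695760 + 2080*√9714/7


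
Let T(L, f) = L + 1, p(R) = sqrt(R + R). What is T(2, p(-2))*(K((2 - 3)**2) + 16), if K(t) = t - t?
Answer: 48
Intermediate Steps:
p(R) = sqrt(2)*sqrt(R) (p(R) = sqrt(2*R) = sqrt(2)*sqrt(R))
T(L, f) = 1 + L
K(t) = 0
T(2, p(-2))*(K((2 - 3)**2) + 16) = (1 + 2)*(0 + 16) = 3*16 = 48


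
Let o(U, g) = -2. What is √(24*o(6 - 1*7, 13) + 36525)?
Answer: 3*√4053 ≈ 190.99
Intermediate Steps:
√(24*o(6 - 1*7, 13) + 36525) = √(24*(-2) + 36525) = √(-48 + 36525) = √36477 = 3*√4053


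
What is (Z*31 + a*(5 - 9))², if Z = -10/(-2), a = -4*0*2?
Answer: 24025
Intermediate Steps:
a = 0 (a = 0*2 = 0)
Z = 5 (Z = -10*(-½) = 5)
(Z*31 + a*(5 - 9))² = (5*31 + 0*(5 - 9))² = (155 + 0*(-4))² = (155 + 0)² = 155² = 24025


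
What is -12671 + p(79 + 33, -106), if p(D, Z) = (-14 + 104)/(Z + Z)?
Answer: -1343171/106 ≈ -12671.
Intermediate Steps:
p(D, Z) = 45/Z (p(D, Z) = 90/((2*Z)) = 90*(1/(2*Z)) = 45/Z)
-12671 + p(79 + 33, -106) = -12671 + 45/(-106) = -12671 + 45*(-1/106) = -12671 - 45/106 = -1343171/106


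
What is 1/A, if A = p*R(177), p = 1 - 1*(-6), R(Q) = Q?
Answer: 1/1239 ≈ 0.00080710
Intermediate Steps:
p = 7 (p = 1 + 6 = 7)
A = 1239 (A = 7*177 = 1239)
1/A = 1/1239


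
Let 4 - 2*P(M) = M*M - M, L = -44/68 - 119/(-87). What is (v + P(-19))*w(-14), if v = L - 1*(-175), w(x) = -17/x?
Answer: -18161/1218 ≈ -14.911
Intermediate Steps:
L = 1066/1479 (L = -44*1/68 - 119*(-1/87) = -11/17 + 119/87 = 1066/1479 ≈ 0.72076)
P(M) = 2 + M/2 - M²/2 (P(M) = 2 - (M*M - M)/2 = 2 - (M² - M)/2 = 2 + (M/2 - M²/2) = 2 + M/2 - M²/2)
v = 259891/1479 (v = 1066/1479 - 1*(-175) = 1066/1479 + 175 = 259891/1479 ≈ 175.72)
(v + P(-19))*w(-14) = (259891/1479 + (2 + (½)*(-19) - ½*(-19)²))*(-17/(-14)) = (259891/1479 + (2 - 19/2 - ½*361))*(-17*(-1/14)) = (259891/1479 + (2 - 19/2 - 361/2))*(17/14) = (259891/1479 - 188)*(17/14) = -18161/1479*17/14 = -18161/1218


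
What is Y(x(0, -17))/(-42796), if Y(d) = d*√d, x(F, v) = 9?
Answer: -27/42796 ≈ -0.00063090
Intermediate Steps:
Y(d) = d^(3/2)
Y(x(0, -17))/(-42796) = 9^(3/2)/(-42796) = 27*(-1/42796) = -27/42796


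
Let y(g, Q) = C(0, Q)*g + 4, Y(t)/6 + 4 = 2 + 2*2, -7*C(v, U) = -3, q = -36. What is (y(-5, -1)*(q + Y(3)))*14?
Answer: -624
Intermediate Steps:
C(v, U) = 3/7 (C(v, U) = -⅐*(-3) = 3/7)
Y(t) = 12 (Y(t) = -24 + 6*(2 + 2*2) = -24 + 6*(2 + 4) = -24 + 6*6 = -24 + 36 = 12)
y(g, Q) = 4 + 3*g/7 (y(g, Q) = 3*g/7 + 4 = 4 + 3*g/7)
(y(-5, -1)*(q + Y(3)))*14 = ((4 + (3/7)*(-5))*(-36 + 12))*14 = ((4 - 15/7)*(-24))*14 = ((13/7)*(-24))*14 = -312/7*14 = -624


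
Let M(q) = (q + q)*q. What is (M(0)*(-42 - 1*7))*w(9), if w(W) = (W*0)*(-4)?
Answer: 0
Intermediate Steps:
M(q) = 2*q² (M(q) = (2*q)*q = 2*q²)
w(W) = 0 (w(W) = 0*(-4) = 0)
(M(0)*(-42 - 1*7))*w(9) = ((2*0²)*(-42 - 1*7))*0 = ((2*0)*(-42 - 7))*0 = (0*(-49))*0 = 0*0 = 0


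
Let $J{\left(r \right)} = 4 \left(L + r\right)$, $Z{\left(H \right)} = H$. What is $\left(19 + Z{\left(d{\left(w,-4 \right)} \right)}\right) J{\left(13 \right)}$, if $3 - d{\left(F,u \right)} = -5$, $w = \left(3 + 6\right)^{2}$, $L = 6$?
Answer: $2052$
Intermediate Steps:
$w = 81$ ($w = 9^{2} = 81$)
$d{\left(F,u \right)} = 8$ ($d{\left(F,u \right)} = 3 - -5 = 3 + 5 = 8$)
$J{\left(r \right)} = 24 + 4 r$ ($J{\left(r \right)} = 4 \left(6 + r\right) = 24 + 4 r$)
$\left(19 + Z{\left(d{\left(w,-4 \right)} \right)}\right) J{\left(13 \right)} = \left(19 + 8\right) \left(24 + 4 \cdot 13\right) = 27 \left(24 + 52\right) = 27 \cdot 76 = 2052$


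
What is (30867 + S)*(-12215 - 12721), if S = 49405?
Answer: -2001662592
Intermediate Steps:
(30867 + S)*(-12215 - 12721) = (30867 + 49405)*(-12215 - 12721) = 80272*(-24936) = -2001662592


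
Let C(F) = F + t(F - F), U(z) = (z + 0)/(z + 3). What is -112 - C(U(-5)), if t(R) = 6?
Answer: -241/2 ≈ -120.50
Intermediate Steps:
U(z) = z/(3 + z)
C(F) = 6 + F (C(F) = F + 6 = 6 + F)
-112 - C(U(-5)) = -112 - (6 - 5/(3 - 5)) = -112 - (6 - 5/(-2)) = -112 - (6 - 5*(-½)) = -112 - (6 + 5/2) = -112 - 1*17/2 = -112 - 17/2 = -241/2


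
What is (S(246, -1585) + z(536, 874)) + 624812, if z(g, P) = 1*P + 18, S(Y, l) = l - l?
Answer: 625704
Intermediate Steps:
S(Y, l) = 0
z(g, P) = 18 + P (z(g, P) = P + 18 = 18 + P)
(S(246, -1585) + z(536, 874)) + 624812 = (0 + (18 + 874)) + 624812 = (0 + 892) + 624812 = 892 + 624812 = 625704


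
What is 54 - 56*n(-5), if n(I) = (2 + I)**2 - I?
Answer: -730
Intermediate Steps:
54 - 56*n(-5) = 54 - 56*((2 - 5)**2 - 1*(-5)) = 54 - 56*((-3)**2 + 5) = 54 - 56*(9 + 5) = 54 - 56*14 = 54 - 784 = -730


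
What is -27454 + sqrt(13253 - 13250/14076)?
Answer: -27454 + sqrt(72935567398)/2346 ≈ -27339.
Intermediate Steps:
-27454 + sqrt(13253 - 13250/14076) = -27454 + sqrt(13253 - 13250*1/14076) = -27454 + sqrt(13253 - 6625/7038) = -27454 + sqrt(93267989/7038) = -27454 + sqrt(72935567398)/2346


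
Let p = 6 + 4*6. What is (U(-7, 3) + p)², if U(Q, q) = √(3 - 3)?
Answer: 900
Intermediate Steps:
U(Q, q) = 0 (U(Q, q) = √0 = 0)
p = 30 (p = 6 + 24 = 30)
(U(-7, 3) + p)² = (0 + 30)² = 30² = 900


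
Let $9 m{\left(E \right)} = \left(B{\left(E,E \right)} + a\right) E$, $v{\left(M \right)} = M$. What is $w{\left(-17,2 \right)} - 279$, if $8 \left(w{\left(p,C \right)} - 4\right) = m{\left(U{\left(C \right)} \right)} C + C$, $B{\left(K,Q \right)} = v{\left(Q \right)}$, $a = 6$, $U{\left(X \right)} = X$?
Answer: $- \frac{9875}{36} \approx -274.31$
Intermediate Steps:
$B{\left(K,Q \right)} = Q$
$m{\left(E \right)} = \frac{E \left(6 + E\right)}{9}$ ($m{\left(E \right)} = \frac{\left(E + 6\right) E}{9} = \frac{\left(6 + E\right) E}{9} = \frac{E \left(6 + E\right)}{9}$)
$w{\left(p,C \right)} = 4 + \frac{C}{8} + \frac{C^{2} \left(6 + C\right)}{72}$ ($w{\left(p,C \right)} = 4 + \frac{\frac{C \left(6 + C\right)}{9} C + C}{8} = 4 + \frac{\frac{C^{2} \left(6 + C\right)}{9} + C}{8} = 4 + \frac{C + \frac{C^{2} \left(6 + C\right)}{9}}{8} = 4 + \left(\frac{C}{8} + \frac{C^{2} \left(6 + C\right)}{72}\right) = 4 + \frac{C}{8} + \frac{C^{2} \left(6 + C\right)}{72}$)
$w{\left(-17,2 \right)} - 279 = \left(4 + \frac{1}{8} \cdot 2 + \frac{2^{2} \left(6 + 2\right)}{72}\right) - 279 = \left(4 + \frac{1}{4} + \frac{1}{72} \cdot 4 \cdot 8\right) - 279 = \left(4 + \frac{1}{4} + \frac{4}{9}\right) - 279 = \frac{169}{36} - 279 = - \frac{9875}{36}$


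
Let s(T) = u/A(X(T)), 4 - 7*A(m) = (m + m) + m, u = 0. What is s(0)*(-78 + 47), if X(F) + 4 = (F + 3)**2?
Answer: 0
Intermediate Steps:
X(F) = -4 + (3 + F)**2 (X(F) = -4 + (F + 3)**2 = -4 + (3 + F)**2)
A(m) = 4/7 - 3*m/7 (A(m) = 4/7 - ((m + m) + m)/7 = 4/7 - (2*m + m)/7 = 4/7 - 3*m/7)
s(T) = 0 (s(T) = 0/(4/7 - 3*(-4 + (3 + T)**2)/7) = 0/(4/7 + (12/7 - 3*(3 + T)**2/7)) = 0/(16/7 - 3*(3 + T)**2/7) = 0)
s(0)*(-78 + 47) = 0*(-78 + 47) = 0*(-31) = 0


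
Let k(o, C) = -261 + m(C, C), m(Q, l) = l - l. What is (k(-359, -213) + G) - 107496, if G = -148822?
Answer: -256579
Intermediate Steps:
m(Q, l) = 0
k(o, C) = -261 (k(o, C) = -261 + 0 = -261)
(k(-359, -213) + G) - 107496 = (-261 - 148822) - 107496 = -149083 - 107496 = -256579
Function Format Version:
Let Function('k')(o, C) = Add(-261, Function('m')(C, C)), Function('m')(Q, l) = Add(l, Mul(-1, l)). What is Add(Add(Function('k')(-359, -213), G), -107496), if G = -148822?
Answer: -256579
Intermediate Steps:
Function('m')(Q, l) = 0
Function('k')(o, C) = -261 (Function('k')(o, C) = Add(-261, 0) = -261)
Add(Add(Function('k')(-359, -213), G), -107496) = Add(Add(-261, -148822), -107496) = Add(-149083, -107496) = -256579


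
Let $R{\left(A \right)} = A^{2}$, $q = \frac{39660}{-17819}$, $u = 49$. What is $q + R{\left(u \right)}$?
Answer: $\frac{42743759}{17819} \approx 2398.8$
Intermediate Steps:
$q = - \frac{39660}{17819}$ ($q = 39660 \left(- \frac{1}{17819}\right) = - \frac{39660}{17819} \approx -2.2257$)
$q + R{\left(u \right)} = - \frac{39660}{17819} + 49^{2} = - \frac{39660}{17819} + 2401 = \frac{42743759}{17819}$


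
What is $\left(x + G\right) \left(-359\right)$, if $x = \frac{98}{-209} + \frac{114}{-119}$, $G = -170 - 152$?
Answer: $\frac{2887778050}{24871} \approx 1.1611 \cdot 10^{5}$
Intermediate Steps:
$G = -322$ ($G = -170 - 152 = -322$)
$x = - \frac{35488}{24871}$ ($x = 98 \left(- \frac{1}{209}\right) + 114 \left(- \frac{1}{119}\right) = - \frac{98}{209} - \frac{114}{119} = - \frac{35488}{24871} \approx -1.4269$)
$\left(x + G\right) \left(-359\right) = \left(- \frac{35488}{24871} - 322\right) \left(-359\right) = \left(- \frac{8043950}{24871}\right) \left(-359\right) = \frac{2887778050}{24871}$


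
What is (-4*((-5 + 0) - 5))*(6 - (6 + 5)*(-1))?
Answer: 680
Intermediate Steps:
(-4*((-5 + 0) - 5))*(6 - (6 + 5)*(-1)) = (-4*(-5 - 5))*(6 - 11*(-1)) = (-4*(-10))*(6 - 1*(-11)) = 40*(6 + 11) = 40*17 = 680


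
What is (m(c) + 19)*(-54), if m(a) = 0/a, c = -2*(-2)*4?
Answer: -1026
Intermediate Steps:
c = 16 (c = 4*4 = 16)
m(a) = 0
(m(c) + 19)*(-54) = (0 + 19)*(-54) = 19*(-54) = -1026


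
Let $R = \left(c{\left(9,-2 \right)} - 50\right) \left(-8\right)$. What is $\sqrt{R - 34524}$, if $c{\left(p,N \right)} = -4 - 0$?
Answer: $6 i \sqrt{947} \approx 184.64 i$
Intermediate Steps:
$c{\left(p,N \right)} = -4$ ($c{\left(p,N \right)} = -4 + 0 = -4$)
$R = 432$ ($R = \left(-4 - 50\right) \left(-8\right) = \left(-54\right) \left(-8\right) = 432$)
$\sqrt{R - 34524} = \sqrt{432 - 34524} = \sqrt{-34092} = 6 i \sqrt{947}$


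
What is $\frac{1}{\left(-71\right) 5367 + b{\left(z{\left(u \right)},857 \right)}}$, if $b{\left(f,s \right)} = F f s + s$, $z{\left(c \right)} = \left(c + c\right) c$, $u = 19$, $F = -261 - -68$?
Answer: $- \frac{1}{119799722} \approx -8.3473 \cdot 10^{-9}$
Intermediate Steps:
$F = -193$ ($F = -261 + 68 = -193$)
$z{\left(c \right)} = 2 c^{2}$ ($z{\left(c \right)} = 2 c c = 2 c^{2}$)
$b{\left(f,s \right)} = s - 193 f s$ ($b{\left(f,s \right)} = - 193 f s + s = s - 193 f s$)
$\frac{1}{\left(-71\right) 5367 + b{\left(z{\left(u \right)},857 \right)}} = \frac{1}{\left(-71\right) 5367 + 857 \left(1 - 193 \cdot 2 \cdot 19^{2}\right)} = \frac{1}{-381057 + 857 \left(1 - 193 \cdot 2 \cdot 361\right)} = \frac{1}{-381057 + 857 \left(1 - 139346\right)} = \frac{1}{-381057 + 857 \left(-139345\right)} = \frac{1}{-381057 - 119418665} = \frac{1}{-119799722} = - \frac{1}{119799722}$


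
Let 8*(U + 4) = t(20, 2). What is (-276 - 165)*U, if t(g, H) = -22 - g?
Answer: 16317/4 ≈ 4079.3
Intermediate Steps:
U = -37/4 (U = -4 + (-22 - 1*20)/8 = -4 + (-22 - 20)/8 = -4 + (⅛)*(-42) = -4 - 21/4 = -37/4 ≈ -9.2500)
(-276 - 165)*U = (-276 - 165)*(-37/4) = -441*(-37/4) = 16317/4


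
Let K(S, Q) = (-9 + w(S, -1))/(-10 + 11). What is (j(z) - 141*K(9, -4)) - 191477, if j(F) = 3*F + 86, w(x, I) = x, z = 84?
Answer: -191139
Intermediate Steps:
K(S, Q) = -9 + S (K(S, Q) = (-9 + S)/(-10 + 11) = (-9 + S)/1 = (-9 + S)*1 = -9 + S)
j(F) = 86 + 3*F
(j(z) - 141*K(9, -4)) - 191477 = ((86 + 3*84) - 141*(-9 + 9)) - 191477 = ((86 + 252) - 141*0) - 191477 = (338 + 0) - 191477 = 338 - 191477 = -191139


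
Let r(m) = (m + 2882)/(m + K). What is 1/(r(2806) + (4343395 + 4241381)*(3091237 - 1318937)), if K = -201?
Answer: 2605/39634550105009688 ≈ 6.5726e-14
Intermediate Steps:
r(m) = (2882 + m)/(-201 + m) (r(m) = (m + 2882)/(m - 201) = (2882 + m)/(-201 + m))
1/(r(2806) + (4343395 + 4241381)*(3091237 - 1318937)) = 1/((2882 + 2806)/(-201 + 2806) + (4343395 + 4241381)*(3091237 - 1318937)) = 1/(5688/2605 + 8584776*1772300) = 1/((1/2605)*5688 + 15214798504800) = 1/(5688/2605 + 15214798504800) = 1/(39634550105009688/2605) = 2605/39634550105009688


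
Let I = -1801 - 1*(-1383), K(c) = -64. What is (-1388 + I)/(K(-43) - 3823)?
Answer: 1806/3887 ≈ 0.46463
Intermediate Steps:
I = -418 (I = -1801 + 1383 = -418)
(-1388 + I)/(K(-43) - 3823) = (-1388 - 418)/(-64 - 3823) = -1806/(-3887) = -1806*(-1/3887) = 1806/3887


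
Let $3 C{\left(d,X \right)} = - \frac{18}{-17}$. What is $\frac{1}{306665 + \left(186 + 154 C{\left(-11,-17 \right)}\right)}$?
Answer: $\frac{17}{5217391} \approx 3.2583 \cdot 10^{-6}$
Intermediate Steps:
$C{\left(d,X \right)} = \frac{6}{17}$ ($C{\left(d,X \right)} = \frac{\left(-18\right) \frac{1}{-17}}{3} = \frac{\left(-18\right) \left(- \frac{1}{17}\right)}{3} = \frac{1}{3} \cdot \frac{18}{17} = \frac{6}{17}$)
$\frac{1}{306665 + \left(186 + 154 C{\left(-11,-17 \right)}\right)} = \frac{1}{306665 + \left(186 + 154 \cdot \frac{6}{17}\right)} = \frac{1}{306665 + \left(186 + \frac{924}{17}\right)} = \frac{1}{306665 + \frac{4086}{17}} = \frac{1}{\frac{5217391}{17}} = \frac{17}{5217391}$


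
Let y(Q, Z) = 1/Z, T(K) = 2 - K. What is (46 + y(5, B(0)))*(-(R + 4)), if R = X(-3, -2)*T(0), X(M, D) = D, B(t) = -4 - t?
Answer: 0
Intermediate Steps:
R = -4 (R = -2*(2 - 1*0) = -2*(2 + 0) = -2*2 = -4)
(46 + y(5, B(0)))*(-(R + 4)) = (46 + 1/(-4 - 1*0))*(-(-4 + 4)) = (46 + 1/(-4 + 0))*(-1*0) = (46 + 1/(-4))*0 = (46 - ¼)*0 = (183/4)*0 = 0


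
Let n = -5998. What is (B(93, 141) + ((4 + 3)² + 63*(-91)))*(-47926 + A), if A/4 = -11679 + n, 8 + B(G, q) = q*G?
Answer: -880382914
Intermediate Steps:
B(G, q) = -8 + G*q (B(G, q) = -8 + q*G = -8 + G*q)
A = -70708 (A = 4*(-11679 - 5998) = 4*(-17677) = -70708)
(B(93, 141) + ((4 + 3)² + 63*(-91)))*(-47926 + A) = ((-8 + 93*141) + ((4 + 3)² + 63*(-91)))*(-47926 - 70708) = ((-8 + 13113) + (7² - 5733))*(-118634) = (13105 + (49 - 5733))*(-118634) = (13105 - 5684)*(-118634) = 7421*(-118634) = -880382914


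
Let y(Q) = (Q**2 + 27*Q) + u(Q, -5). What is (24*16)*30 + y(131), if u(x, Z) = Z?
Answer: 32213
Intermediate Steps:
y(Q) = -5 + Q**2 + 27*Q (y(Q) = (Q**2 + 27*Q) - 5 = -5 + Q**2 + 27*Q)
(24*16)*30 + y(131) = (24*16)*30 + (-5 + 131**2 + 27*131) = 384*30 + (-5 + 17161 + 3537) = 11520 + 20693 = 32213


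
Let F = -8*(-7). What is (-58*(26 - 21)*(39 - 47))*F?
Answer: 129920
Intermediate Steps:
F = 56
(-58*(26 - 21)*(39 - 47))*F = -58*(26 - 21)*(39 - 47)*56 = -290*(-8)*56 = -58*(-40)*56 = 2320*56 = 129920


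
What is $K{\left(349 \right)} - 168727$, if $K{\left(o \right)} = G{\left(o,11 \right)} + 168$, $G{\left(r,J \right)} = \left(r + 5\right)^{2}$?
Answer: $-43243$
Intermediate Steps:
$G{\left(r,J \right)} = \left(5 + r\right)^{2}$
$K{\left(o \right)} = 168 + \left(5 + o\right)^{2}$ ($K{\left(o \right)} = \left(5 + o\right)^{2} + 168 = 168 + \left(5 + o\right)^{2}$)
$K{\left(349 \right)} - 168727 = \left(168 + \left(5 + 349\right)^{2}\right) - 168727 = \left(168 + 354^{2}\right) - 168727 = \left(168 + 125316\right) - 168727 = 125484 - 168727 = -43243$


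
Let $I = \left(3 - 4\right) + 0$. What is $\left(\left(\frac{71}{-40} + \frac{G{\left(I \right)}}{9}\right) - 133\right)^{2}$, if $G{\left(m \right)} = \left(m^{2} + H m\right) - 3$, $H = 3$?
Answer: $\frac{2373540961}{129600} \approx 18314.0$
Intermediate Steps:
$I = -1$ ($I = -1 + 0 = -1$)
$G{\left(m \right)} = -3 + m^{2} + 3 m$ ($G{\left(m \right)} = \left(m^{2} + 3 m\right) - 3 = -3 + m^{2} + 3 m$)
$\left(\left(\frac{71}{-40} + \frac{G{\left(I \right)}}{9}\right) - 133\right)^{2} = \left(\left(\frac{71}{-40} + \frac{-3 + \left(-1\right)^{2} + 3 \left(-1\right)}{9}\right) - 133\right)^{2} = \left(\left(71 \left(- \frac{1}{40}\right) + \left(-3 + 1 - 3\right) \frac{1}{9}\right) - 133\right)^{2} = \left(\left(- \frac{71}{40} - \frac{5}{9}\right) - 133\right)^{2} = \left(- \frac{839}{360} - 133\right)^{2} = \left(- \frac{48719}{360}\right)^{2} = \frac{2373540961}{129600}$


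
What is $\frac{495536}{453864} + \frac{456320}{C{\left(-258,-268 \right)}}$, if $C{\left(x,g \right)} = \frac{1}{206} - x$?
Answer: $\frac{5336303082718}{3015302217} \approx 1769.7$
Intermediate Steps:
$C{\left(x,g \right)} = \frac{1}{206} - x$
$\frac{495536}{453864} + \frac{456320}{C{\left(-258,-268 \right)}} = \frac{495536}{453864} + \frac{456320}{\frac{1}{206} - -258} = 495536 \cdot \frac{1}{453864} + \frac{456320}{\frac{1}{206} + 258} = \frac{61942}{56733} + \frac{456320}{\frac{53149}{206}} = \frac{61942}{56733} + 456320 \cdot \frac{206}{53149} = \frac{61942}{56733} + \frac{94001920}{53149} = \frac{5336303082718}{3015302217}$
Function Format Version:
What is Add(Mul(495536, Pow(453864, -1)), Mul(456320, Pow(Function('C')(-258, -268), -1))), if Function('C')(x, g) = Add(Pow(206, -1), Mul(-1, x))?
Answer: Rational(5336303082718, 3015302217) ≈ 1769.7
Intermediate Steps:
Function('C')(x, g) = Add(Rational(1, 206), Mul(-1, x))
Add(Mul(495536, Pow(453864, -1)), Mul(456320, Pow(Function('C')(-258, -268), -1))) = Add(Mul(495536, Pow(453864, -1)), Mul(456320, Pow(Add(Rational(1, 206), Mul(-1, -258)), -1))) = Add(Mul(495536, Rational(1, 453864)), Mul(456320, Pow(Add(Rational(1, 206), 258), -1))) = Add(Rational(61942, 56733), Mul(456320, Pow(Rational(53149, 206), -1))) = Add(Rational(61942, 56733), Mul(456320, Rational(206, 53149))) = Add(Rational(61942, 56733), Rational(94001920, 53149)) = Rational(5336303082718, 3015302217)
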